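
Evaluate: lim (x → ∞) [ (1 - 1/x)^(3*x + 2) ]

Write it as [(1 - 1/x)^x]^(3) · (1 - 1/x)^(2). The bracketed term tends to e^(-1) and the second factor to 1, so the limit is e^(-3).

e^(-3)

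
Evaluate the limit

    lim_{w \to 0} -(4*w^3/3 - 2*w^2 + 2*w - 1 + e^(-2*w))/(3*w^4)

-2/9

Direct substitution gives 0/0.
Apply L'Hôpital: lim (4*w^2 - 4*w + 2 - 2*e^(-2*w))/(-12*w^3), still 0/0.
Apply L'Hôpital: lim (8*w - 4 + 4*e^(-2*w))/(-36*w^2), still 0/0.
Apply L'Hôpital: lim (8 - 8*e^(-2*w))/(-72*w), still 0/0.
After 4 applications of L'Hôpital's rule the quotient is (16*e^(-2*w))/(-72); substituting w = 0 gives -2/9.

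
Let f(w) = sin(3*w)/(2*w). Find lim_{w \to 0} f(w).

Substitution gives 0/0.
Write it as (3/2)·sin(3w)/(3w); since sin(u)/u → 1, the limit is 3/2.

3/2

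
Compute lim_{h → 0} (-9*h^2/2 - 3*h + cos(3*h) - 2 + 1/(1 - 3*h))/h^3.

27

Substitution gives 0/0; apply L'Hôpital's rule 3 times.
After differentiating numerator and denominator 3 times the quotient is (27*sin(3*h) + 162/(3*h - 1)^4)/(6); at h = 0 this is 27.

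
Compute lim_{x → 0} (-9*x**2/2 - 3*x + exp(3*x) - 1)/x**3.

9/2

Direct substitution gives 0/0.
Apply L'Hôpital: lim (-9*x + 3*e^(3*x) - 3)/(3*x^2), still 0/0.
Apply L'Hôpital: lim (9*e^(3*x) - 9)/(6*x), still 0/0.
After 3 applications of L'Hôpital's rule the quotient is (27*e^(3*x))/(6); substituting x = 0 gives 9/2.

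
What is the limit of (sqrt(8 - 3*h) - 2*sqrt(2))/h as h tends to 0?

A 0/0 form; rationalise with √(8 - 3h) + √8. This collapses the numerator to -3h, leaving -3/(√(8 - 3h) + √8) → -3/(2√8) = -3*√(2)/8.

-3*√(2)/8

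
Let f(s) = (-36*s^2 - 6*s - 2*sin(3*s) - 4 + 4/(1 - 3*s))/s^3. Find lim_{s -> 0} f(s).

117

Substitution gives 0/0 (the numerator vanishes to order 3).
Expand each term to order s^3: the coefficient of s^3 in 4·1/(1 - 3s) is 108 and in -2·sin(3s) is 9.
Lower-order terms cancel with the polynomial part, so the numerator is (117)·s^3 + o(s^3), and the limit is (117)/(1) = 117.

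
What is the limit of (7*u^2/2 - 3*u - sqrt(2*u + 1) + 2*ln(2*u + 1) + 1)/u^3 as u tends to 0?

29/6

Substitution gives 0/0 (the numerator vanishes to order 3).
Expand each term to order u^3: the coefficient of u^3 in 2·ln(1 + 2u) is 16/3 and in −√(1 + 2u) is -1/2.
Lower-order terms cancel with the polynomial part, so the numerator is (29/6)·u^3 + o(u^3), and the limit is (29/6)/(1) = 29/6.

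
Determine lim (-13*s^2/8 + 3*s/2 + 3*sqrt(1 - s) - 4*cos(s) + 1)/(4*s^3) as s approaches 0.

Substitution gives 0/0 (the numerator vanishes to order 3).
Expand each term to order s^3: the coefficient of s^3 in -4·cos(s) is 0 and in 3·√(1 - s) is -3/16.
Lower-order terms cancel with the polynomial part, so the numerator is (-3/16)·s^3 + o(s^3), and the limit is (-3/16)/(4) = -3/64.

-3/64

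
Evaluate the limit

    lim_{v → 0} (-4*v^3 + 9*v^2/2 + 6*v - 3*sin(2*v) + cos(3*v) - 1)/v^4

27/8

Substitution gives 0/0 (the numerator vanishes to order 4).
Expand each term to order v^4: the coefficient of v^4 in cos(3v) is 27/8 and in -3·sin(2v) is 0.
Lower-order terms cancel with the polynomial part, so the numerator is (27/8)·v^4 + o(v^4), and the limit is (27/8)/(1) = 27/8.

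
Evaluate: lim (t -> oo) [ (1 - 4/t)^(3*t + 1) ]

Let L be the limit and take ln: ln L = lim (3t + 1)·ln(1 - 4/t) = lim (3t + 1)·(-4/t + O(1/t²)) = -12.
Hence L = e^(-12).

e^(-12)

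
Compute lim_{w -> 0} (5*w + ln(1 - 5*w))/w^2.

-25/2

Direct substitution gives 0/0.
Apply L'Hôpital: lim (5 - 5/(1 - 5*w))/(2*w), still 0/0.
After 2 applications of L'Hôpital's rule the quotient is (-25/(1 - 5*w)^2)/(2); substituting w = 0 gives -25/2.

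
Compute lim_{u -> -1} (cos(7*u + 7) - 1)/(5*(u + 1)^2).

-49/10

Direct substitution gives 0/0.
Apply L'Hôpital: lim (-7*sin(7*u + 7))/(10*u + 10), still 0/0.
After 2 applications of L'Hôpital's rule the quotient is (-49*cos(7*u + 7))/(10); substituting u = -1 gives -49/10.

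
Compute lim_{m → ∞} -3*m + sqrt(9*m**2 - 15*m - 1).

-5/2

This has the form ∞ − ∞. Multiply and divide by the conjugate √(9*m^2 - 15*m - 1) + 3m.
That gives (-15m - 1) / (√(9*m^2 - 15*m - 1) + 3m).
Divide numerator and denominator by m: the limit is -15/(2·3) = -5/2.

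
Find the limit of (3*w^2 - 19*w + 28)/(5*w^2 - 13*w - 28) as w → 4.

5/27

Since w = 4 makes numerator and denominator zero, (w - 4) divides both.
Cancelling it gives (3*w - 7)/(5*w + 7); now plug in w = 4 to get 5/27.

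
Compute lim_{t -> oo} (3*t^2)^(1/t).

Base → ∞ and exponent → 0: an ∞^0 form.
Take logs: (1/t)·ln(3·t^2) = (ln 3 + 2·ln t)/t → 0.
So the limit is e^0 = 1.

1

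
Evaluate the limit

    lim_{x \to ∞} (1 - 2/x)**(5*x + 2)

e^(-10)

The base → 1 and the exponent → ∞: a 1^∞ form.
Take logarithms: (5x + 2)·ln(1 - 2/x). Since ln(1+u) ~ u for small u, this behaves like (5x)·(-2/x) → -10.
So the limit is e^(-10).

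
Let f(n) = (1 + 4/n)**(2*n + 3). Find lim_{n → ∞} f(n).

Let L be the limit and take ln: ln L = lim (2n + 3)·ln(1 + 4/n) = lim (2n + 3)·(4/n + O(1/n²)) = 8.
Hence L = e^(8).

e^(8)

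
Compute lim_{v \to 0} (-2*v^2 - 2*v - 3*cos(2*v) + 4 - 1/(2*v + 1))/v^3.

8

Substitution gives 0/0 (the numerator vanishes to order 3).
Expand each term to order v^3: the coefficient of v^3 in -3·cos(2v) is 0 and in −1/(1 + 2v) is 8.
Lower-order terms cancel with the polynomial part, so the numerator is (8)·v^3 + o(v^3), and the limit is (8)/(1) = 8.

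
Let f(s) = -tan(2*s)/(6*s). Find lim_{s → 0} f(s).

-1/3

Substitution gives 0/0.
Since tan(u)/u → 1 as u → 0, tan(2s)/(2s) → 1 and the limit is 2/(-6) = -1/3.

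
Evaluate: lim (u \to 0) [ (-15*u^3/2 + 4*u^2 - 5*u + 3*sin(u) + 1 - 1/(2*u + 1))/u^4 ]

Substitution gives 0/0 (the numerator vanishes to order 4).
Expand each term to order u^4: the coefficient of u^4 in −1/(1 + 2u) is -16 and in 3·sin(u) is 0.
Lower-order terms cancel with the polynomial part, so the numerator is (-16)·u^4 + o(u^4), and the limit is (-16)/(1) = -16.

-16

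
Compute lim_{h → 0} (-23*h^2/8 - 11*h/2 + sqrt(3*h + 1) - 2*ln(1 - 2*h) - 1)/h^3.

Substitution gives 0/0 (the numerator vanishes to order 3).
Expand each term to order h^3: the coefficient of h^3 in -2·ln(1 - 2h) is 16/3 and in √(1 + 3h) is 27/16.
Lower-order terms cancel with the polynomial part, so the numerator is (337/48)·h^3 + o(h^3), and the limit is (337/48)/(1) = 337/48.

337/48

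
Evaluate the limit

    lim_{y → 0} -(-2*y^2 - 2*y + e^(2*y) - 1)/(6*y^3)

Direct substitution gives 0/0.
Apply L'Hôpital: lim (-4*y + 2*e^(2*y) - 2)/(-18*y^2), still 0/0.
Apply L'Hôpital: lim (4*e^(2*y) - 4)/(-36*y), still 0/0.
After 3 applications of L'Hôpital's rule the quotient is (8*e^(2*y))/(-36); substituting y = 0 gives -2/9.

-2/9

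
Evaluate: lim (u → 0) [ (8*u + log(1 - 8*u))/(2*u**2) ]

Direct substitution gives 0/0.
Apply L'Hôpital: lim (8 - 8/(1 - 8*u))/(4*u), still 0/0.
After 2 applications of L'Hôpital's rule the quotient is (-64/(1 - 8*u)^2)/(4); substituting u = 0 gives -16.

-16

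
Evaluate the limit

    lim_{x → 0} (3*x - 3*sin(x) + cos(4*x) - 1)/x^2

-8

Substitution gives 0/0 (the numerator vanishes to order 2).
Expand each term to order x^2: the coefficient of x^2 in cos(4x) is -8 and in -3·sin(x) is 0.
Lower-order terms cancel with the polynomial part, so the numerator is (-8)·x^2 + o(x^2), and the limit is (-8)/(1) = -8.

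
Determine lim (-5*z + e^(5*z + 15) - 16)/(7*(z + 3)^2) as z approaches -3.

25/14

Direct substitution gives 0/0.
Apply L'Hôpital: lim (5*e^(5*z + 15) - 5)/(14*z + 42), still 0/0.
After 2 applications of L'Hôpital's rule the quotient is (25*e^(5*z + 15))/(14); substituting z = -3 gives 25/14.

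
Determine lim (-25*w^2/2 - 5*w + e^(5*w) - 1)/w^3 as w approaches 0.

125/6

Direct substitution gives 0/0.
Apply L'Hôpital: lim (-25*w + 5*e^(5*w) - 5)/(3*w^2), still 0/0.
Apply L'Hôpital: lim (25*e^(5*w) - 25)/(6*w), still 0/0.
After 3 applications of L'Hôpital's rule the quotient is (125*e^(5*w))/(6); substituting w = 0 gives 125/6.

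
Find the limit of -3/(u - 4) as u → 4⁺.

-∞

As u → 4⁺, (u - 4) → 0⁺, so (u - 4)^1 → 0⁺ and -3/(u - 4)^1 → -∞.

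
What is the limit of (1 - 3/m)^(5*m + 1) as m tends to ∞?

Let L be the limit and take ln: ln L = lim (5m + 1)·ln(1 - 3/m) = lim (5m + 1)·(-3/m + O(1/m²)) = -15.
Hence L = e^(-15).

e^(-15)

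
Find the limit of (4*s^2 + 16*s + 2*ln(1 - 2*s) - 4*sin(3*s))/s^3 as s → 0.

38/3

Substitution gives 0/0 (the numerator vanishes to order 3).
Expand each term to order s^3: the coefficient of s^3 in -4·sin(3s) is 18 and in 2·ln(1 - 2s) is -16/3.
Lower-order terms cancel with the polynomial part, so the numerator is (38/3)·s^3 + o(s^3), and the limit is (38/3)/(1) = 38/3.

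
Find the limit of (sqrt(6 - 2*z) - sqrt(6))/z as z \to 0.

-√(6)/6

A 0/0 form; rationalise with √(6 - 2z) + √6. This collapses the numerator to -2z, leaving -2/(√(6 - 2z) + √6) → -2/(2√6) = -√(6)/6.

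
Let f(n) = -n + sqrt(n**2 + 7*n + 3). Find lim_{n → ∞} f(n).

An ∞ − ∞ form. Rationalising with the conjugate, the difference becomes (7n + 3) / (√(n^2 + 7*n + 3) + n).
For large n the denominator behaves like 2·n, so the quotient tends to 7/2 = 7/2.

7/2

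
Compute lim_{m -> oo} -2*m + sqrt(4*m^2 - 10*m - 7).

An ∞ − ∞ form. Rationalising with the conjugate, the difference becomes (-10m - 7) / (√(4*m^2 - 10*m - 7) + 2m).
For large m the denominator behaves like 2·2m, so the quotient tends to -10/4 = -5/2.

-5/2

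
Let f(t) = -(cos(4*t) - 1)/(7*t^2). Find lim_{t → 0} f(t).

Direct substitution gives 0/0.
Apply L'Hôpital: lim (-4*sin(4*t))/(-14*t), still 0/0.
After 2 applications of L'Hôpital's rule the quotient is (-16*cos(4*t))/(-14); substituting t = 0 gives 8/7.

8/7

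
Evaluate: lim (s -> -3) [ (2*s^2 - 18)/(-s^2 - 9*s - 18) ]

Since s = -3 makes numerator and denominator zero, (s + 3) divides both.
Cancelling it gives (2*s - 6)/(-s - 6); now plug in s = -3 to get 4.

4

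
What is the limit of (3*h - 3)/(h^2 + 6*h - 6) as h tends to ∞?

0

The denominator has degree 2 and the numerator degree 1. Dividing numerator and denominator by h^2 sends every term to 0 except the leading denominator term, so the limit is 0.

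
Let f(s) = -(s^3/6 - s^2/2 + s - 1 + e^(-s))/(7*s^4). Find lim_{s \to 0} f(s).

-1/168

Direct substitution gives 0/0.
Apply L'Hôpital: lim (s^2/2 - s + 1 - e^(-s))/(-28*s^3), still 0/0.
Apply L'Hôpital: lim (s - 1 + e^(-s))/(-84*s^2), still 0/0.
Apply L'Hôpital: lim (1 - e^(-s))/(-168*s), still 0/0.
After 4 applications of L'Hôpital's rule the quotient is (e^(-s))/(-168); substituting s = 0 gives -1/168.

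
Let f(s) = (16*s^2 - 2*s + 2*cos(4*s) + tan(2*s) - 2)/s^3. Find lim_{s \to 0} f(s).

8/3

Substitution gives 0/0 (the numerator vanishes to order 3).
Expand each term to order s^3: the coefficient of s^3 in 2·cos(4s) is 0 and in tan(2s) is 8/3.
Lower-order terms cancel with the polynomial part, so the numerator is (8/3)·s^3 + o(s^3), and the limit is (8/3)/(1) = 8/3.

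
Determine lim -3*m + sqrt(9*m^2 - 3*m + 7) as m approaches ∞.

An ∞ − ∞ form. Rationalising with the conjugate, the difference becomes (-3m + 7) / (√(9*m^2 - 3*m + 7) + 3m).
For large m the denominator behaves like 2·3m, so the quotient tends to -3/6 = -1/2.

-1/2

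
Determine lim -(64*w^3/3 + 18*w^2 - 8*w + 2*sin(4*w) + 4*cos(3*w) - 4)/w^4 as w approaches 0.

Substitution gives 0/0; apply L'Hôpital's rule 4 times.
After differentiating numerator and denominator 4 times the quotient is (512*sin(4*w) + 324*cos(3*w))/(-24); at w = 0 this is -27/2.

-27/2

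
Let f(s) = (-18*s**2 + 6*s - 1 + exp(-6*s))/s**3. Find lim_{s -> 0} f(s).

Direct substitution gives 0/0.
Apply L'Hôpital: lim (-36*s + 6 - 6*e^(-6*s))/(3*s^2), still 0/0.
Apply L'Hôpital: lim (-36 + 36*e^(-6*s))/(6*s), still 0/0.
After 3 applications of L'Hôpital's rule the quotient is (-216*e^(-6*s))/(6); substituting s = 0 gives -36.

-36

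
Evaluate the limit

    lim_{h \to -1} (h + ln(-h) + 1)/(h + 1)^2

Direct substitution gives 0/0.
Apply L'Hôpital: lim (1 + 1/h)/(2*h + 2), still 0/0.
After 2 applications of L'Hôpital's rule the quotient is (-1/h^2)/(2); substituting h = -1 gives -1/2.

-1/2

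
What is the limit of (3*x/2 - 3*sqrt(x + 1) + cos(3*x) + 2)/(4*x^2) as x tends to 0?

Substitution gives 0/0; apply L'Hôpital's rule 2 times.
After differentiating numerator and denominator 2 times the quotient is (-9*cos(3*x) + 3/(4*(x + 1)^(3/2)))/(8); at x = 0 this is -33/32.

-33/32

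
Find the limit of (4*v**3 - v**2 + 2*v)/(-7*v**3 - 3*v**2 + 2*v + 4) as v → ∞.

Numerator and denominator both have degree 3.
Dividing every term by v^3, all lower-order terms vanish and the limit is the ratio of leading coefficients, 4/(-7) = -4/7.

-4/7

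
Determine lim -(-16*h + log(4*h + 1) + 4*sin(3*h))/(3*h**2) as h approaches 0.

Substitution gives 0/0 (the numerator vanishes to order 2).
Expand each term to order h^2: the coefficient of h^2 in ln(1 + 4h) is -8 and in 4·sin(3h) is 0.
Lower-order terms cancel with the polynomial part, so the numerator is (-8)·h^2 + o(h^2), and the limit is (-8)/(-3) = 8/3.

8/3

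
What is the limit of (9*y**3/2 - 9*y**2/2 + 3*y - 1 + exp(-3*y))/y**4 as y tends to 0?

27/8

Direct substitution gives 0/0.
Apply L'Hôpital: lim (27*y^2/2 - 9*y + 3 - 3*e^(-3*y))/(4*y^3), still 0/0.
Apply L'Hôpital: lim (27*y - 9 + 9*e^(-3*y))/(12*y^2), still 0/0.
Apply L'Hôpital: lim (27 - 27*e^(-3*y))/(24*y), still 0/0.
After 4 applications of L'Hôpital's rule the quotient is (81*e^(-3*y))/(24); substituting y = 0 gives 27/8.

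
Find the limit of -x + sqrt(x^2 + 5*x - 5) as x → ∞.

5/2

An ∞ − ∞ form. Rationalising with the conjugate, the difference becomes (5x - 5) / (√(x^2 + 5*x - 5) + x).
For large x the denominator behaves like 2·x, so the quotient tends to 5/2 = 5/2.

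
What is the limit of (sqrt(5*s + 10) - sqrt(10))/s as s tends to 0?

A 0/0 form; rationalise with √(10 + 5s) + √10. This collapses the numerator to 5s, leaving 5/(√(10 + 5s) + √10) → 5/(2√10) = √(10)/4.

√(10)/4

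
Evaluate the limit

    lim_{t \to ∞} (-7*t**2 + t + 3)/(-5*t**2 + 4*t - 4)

7/5

Numerator and denominator both have degree 2.
Dividing every term by t^2, all lower-order terms vanish and the limit is the ratio of leading coefficients, -7/(-5) = 7/5.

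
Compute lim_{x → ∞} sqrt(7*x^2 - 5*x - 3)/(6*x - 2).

For large |x|, √(7*x^2 - 5*x - 3) ≈ √7·|x| and the denominator ≈ 6x.
Since x → +∞, |x| = x, giving √7/(6) = √(7)/6.

√(7)/6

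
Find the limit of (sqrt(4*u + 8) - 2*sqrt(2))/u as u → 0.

√(2)/2

Substitution gives 0/0. Multiply numerator and denominator by the conjugate √(8 + 4u) + √8.
The numerator becomes (8 + 4u) − 8 = 4u, so the expression simplifies to 4/(√(8 + 4u) + √8).
Letting u → 0 gives 4/(2√8) = √(2)/2.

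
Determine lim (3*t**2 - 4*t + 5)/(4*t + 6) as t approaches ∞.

The numerator has higher degree (2 > 1); the quotient behaves like (3/(4))·t^1 for large |t|.
As t → +∞ this diverges to ∞.

∞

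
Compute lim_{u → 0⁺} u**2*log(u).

0

This is a 0·(−∞) form. Rewrite as 1·ln(u) / u^(−2) and apply L'Hôpital:
the derivative quotient is 1·(1/u) / (−2·u^(−3)) = (-1/2)·u^2 → 0.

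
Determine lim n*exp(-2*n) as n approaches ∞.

0

Write as n^1/e^{2n}, an ∞/∞ form.
Exponential growth dominates any polynomial, so repeated L'Hôpital (or the standard result) gives 0.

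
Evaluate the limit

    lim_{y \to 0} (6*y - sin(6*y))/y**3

36

Direct substitution gives 0/0.
Apply L'Hôpital: lim (6 - 6*cos(6*y))/(3*y^2), still 0/0.
Apply L'Hôpital: lim (36*sin(6*y))/(6*y), still 0/0.
After 3 applications of L'Hôpital's rule the quotient is (216*cos(6*y))/(6); substituting y = 0 gives 36.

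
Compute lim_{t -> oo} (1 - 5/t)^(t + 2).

e^(-5)

The base → 1 and the exponent → ∞: a 1^∞ form.
Take logarithms: (t + 2)·ln(1 - 5/t). Since ln(1+u) ~ u for small u, this behaves like (t)·(-5/t) → -5.
So the limit is e^(-5).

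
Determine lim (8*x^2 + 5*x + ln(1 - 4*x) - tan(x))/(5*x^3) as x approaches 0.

-13/3

Substitution gives 0/0; apply L'Hôpital's rule 3 times.
After differentiating numerator and denominator 3 times the quotient is (4/cos(x)^2 - 6/cos(x)^4 + 128/(4*x - 1)^3)/(30); at x = 0 this is -13/3.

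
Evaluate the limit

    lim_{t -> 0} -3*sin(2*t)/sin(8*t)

-3/4

Substitution gives 0/0.
Divide numerator and denominator by t: sin(2t)/t → 2 and sin(8t)/t → 8, so the limit is -3·2/8 = -3/4.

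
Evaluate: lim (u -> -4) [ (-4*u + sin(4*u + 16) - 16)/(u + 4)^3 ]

Direct substitution gives 0/0.
Apply L'Hôpital: lim (4*cos(4*u + 16) - 4)/(3*(u + 4)^2), still 0/0.
Apply L'Hôpital: lim (-16*sin(4*u + 16))/(6*u + 24), still 0/0.
After 3 applications of L'Hôpital's rule the quotient is (-64*cos(4*u + 16))/(6); substituting u = -4 gives -32/3.

-32/3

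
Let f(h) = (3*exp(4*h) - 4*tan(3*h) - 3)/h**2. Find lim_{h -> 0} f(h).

24

Substitution gives 0/0; apply L'Hôpital's rule 2 times.
After differentiating numerator and denominator 2 times the quotient is (48*e^(4*h) - 72*sin(3*h)/cos(3*h)^3)/(2); at h = 0 this is 24.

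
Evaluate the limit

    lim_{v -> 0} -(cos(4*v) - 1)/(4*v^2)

Direct substitution gives 0/0.
Apply L'Hôpital: lim (-4*sin(4*v))/(-8*v), still 0/0.
After 2 applications of L'Hôpital's rule the quotient is (-16*cos(4*v))/(-8); substituting v = 0 gives 2.

2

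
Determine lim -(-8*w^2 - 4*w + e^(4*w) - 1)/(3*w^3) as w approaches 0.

-32/9

Direct substitution gives 0/0.
Apply L'Hôpital: lim (-16*w + 4*e^(4*w) - 4)/(-9*w^2), still 0/0.
Apply L'Hôpital: lim (16*e^(4*w) - 16)/(-18*w), still 0/0.
After 3 applications of L'Hôpital's rule the quotient is (64*e^(4*w))/(-18); substituting w = 0 gives -32/9.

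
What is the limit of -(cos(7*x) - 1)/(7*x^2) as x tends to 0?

Direct substitution gives 0/0.
Apply L'Hôpital: lim (-7*sin(7*x))/(-14*x), still 0/0.
After 2 applications of L'Hôpital's rule the quotient is (-49*cos(7*x))/(-14); substituting x = 0 gives 7/2.

7/2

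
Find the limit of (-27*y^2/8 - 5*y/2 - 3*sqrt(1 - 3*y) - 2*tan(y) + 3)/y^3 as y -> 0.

Substitution gives 0/0; apply L'Hôpital's rule 3 times.
After differentiating numerator and denominator 3 times the quotient is (8/cos(y)^2 - 12/cos(y)^4 + 243/(8*(1 - 3*y)^(5/2)))/(6); at y = 0 this is 211/48.

211/48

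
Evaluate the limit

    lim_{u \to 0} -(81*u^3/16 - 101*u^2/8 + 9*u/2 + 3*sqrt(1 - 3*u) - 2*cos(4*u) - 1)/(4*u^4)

11837/1536

Substitution gives 0/0 (the numerator vanishes to order 4).
Expand each term to order u^4: the coefficient of u^4 in 3·√(1 - 3u) is -1215/128 and in -2·cos(4u) is -64/3.
Lower-order terms cancel with the polynomial part, so the numerator is (-11837/384)·u^4 + o(u^4), and the limit is (-11837/384)/(-4) = 11837/1536.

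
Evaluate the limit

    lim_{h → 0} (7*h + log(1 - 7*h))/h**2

Direct substitution gives 0/0.
Apply L'Hôpital: lim (7 - 7/(1 - 7*h))/(2*h), still 0/0.
After 2 applications of L'Hôpital's rule the quotient is (-49/(1 - 7*h)^2)/(2); substituting h = 0 gives -49/2.

-49/2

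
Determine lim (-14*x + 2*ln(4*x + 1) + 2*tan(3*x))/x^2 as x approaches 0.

-16

Substitution gives 0/0 (the numerator vanishes to order 2).
Expand each term to order x^2: the coefficient of x^2 in 2·ln(1 + 4x) is -16 and in 2·tan(3x) is 0.
Lower-order terms cancel with the polynomial part, so the numerator is (-16)·x^2 + o(x^2), and the limit is (-16)/(1) = -16.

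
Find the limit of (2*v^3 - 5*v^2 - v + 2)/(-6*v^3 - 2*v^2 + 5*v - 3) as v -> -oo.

Numerator and denominator both have degree 3.
Dividing every term by v^3, all lower-order terms vanish and the limit is the ratio of leading coefficients, 2/(-6) = -1/3.

-1/3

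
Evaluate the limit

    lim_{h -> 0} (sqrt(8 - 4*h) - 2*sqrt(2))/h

A 0/0 form; rationalise with √(8 - 4h) + √8. This collapses the numerator to -4h, leaving -4/(√(8 - 4h) + √8) → -4/(2√8) = -√(2)/2.

-√(2)/2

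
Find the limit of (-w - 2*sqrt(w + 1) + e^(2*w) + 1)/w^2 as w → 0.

Substitution gives 0/0; apply L'Hôpital's rule 2 times.
After differentiating numerator and denominator 2 times the quotient is (4*e^(2*w) + 1/(2*(w + 1)^(3/2)))/(2); at w = 0 this is 9/4.

9/4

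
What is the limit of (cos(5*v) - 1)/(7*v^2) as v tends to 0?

Direct substitution gives 0/0.
Apply L'Hôpital: lim (-5*sin(5*v))/(14*v), still 0/0.
After 2 applications of L'Hôpital's rule the quotient is (-25*cos(5*v))/(14); substituting v = 0 gives -25/14.

-25/14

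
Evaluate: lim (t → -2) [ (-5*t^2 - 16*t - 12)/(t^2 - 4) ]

Since t = -2 makes numerator and denominator zero, (t + 2) divides both.
Cancelling it gives (-5*t - 6)/(t - 2); now plug in t = -2 to get -1.

-1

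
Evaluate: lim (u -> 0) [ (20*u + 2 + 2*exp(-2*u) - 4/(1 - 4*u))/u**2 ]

Substitution gives 0/0 (the numerator vanishes to order 2).
Expand each term to order u^2: the coefficient of u^2 in -4·1/(1 - 4u) is -64 and in 2·e^(-2u) is 4.
Lower-order terms cancel with the polynomial part, so the numerator is (-60)·u^2 + o(u^2), and the limit is (-60)/(1) = -60.

-60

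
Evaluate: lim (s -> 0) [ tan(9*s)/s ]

Substitution gives 0/0.
Since tan(u)/u → 1 as u → 0, tan(9s)/(9s) → 1 and the limit is 9.

9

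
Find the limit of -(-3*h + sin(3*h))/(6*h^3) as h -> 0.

Direct substitution gives 0/0.
Apply L'Hôpital: lim (3*cos(3*h) - 3)/(-18*h^2), still 0/0.
Apply L'Hôpital: lim (-9*sin(3*h))/(-36*h), still 0/0.
After 3 applications of L'Hôpital's rule the quotient is (-27*cos(3*h))/(-36); substituting h = 0 gives 3/4.

3/4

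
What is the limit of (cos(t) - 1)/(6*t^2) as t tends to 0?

-1/12

Direct substitution gives 0/0.
Apply L'Hôpital: lim (-sin(t))/(12*t), still 0/0.
After 2 applications of L'Hôpital's rule the quotient is (-cos(t))/(12); substituting t = 0 gives -1/12.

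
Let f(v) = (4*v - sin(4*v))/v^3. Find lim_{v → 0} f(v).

Direct substitution gives 0/0.
Apply L'Hôpital: lim (4 - 4*cos(4*v))/(3*v^2), still 0/0.
Apply L'Hôpital: lim (16*sin(4*v))/(6*v), still 0/0.
After 3 applications of L'Hôpital's rule the quotient is (64*cos(4*v))/(6); substituting v = 0 gives 32/3.

32/3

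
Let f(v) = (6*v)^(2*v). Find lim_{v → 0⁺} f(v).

1

Base → 0⁺ and exponent → 0⁺: a 0^0 form.
Take logs: 2v·ln(6v). This is 0·(−∞); rewriting as ln(6v)/(1/(2v)) and applying L'Hôpital gives 0.
Hence the limit is e^0 = 1.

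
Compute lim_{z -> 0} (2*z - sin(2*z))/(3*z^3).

Direct substitution gives 0/0.
Apply L'Hôpital: lim (2 - 2*cos(2*z))/(9*z^2), still 0/0.
Apply L'Hôpital: lim (4*sin(2*z))/(18*z), still 0/0.
After 3 applications of L'Hôpital's rule the quotient is (8*cos(2*z))/(18); substituting z = 0 gives 4/9.

4/9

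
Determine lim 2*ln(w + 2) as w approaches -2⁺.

As w → -2⁺, w + 2 → 0⁺ and ln(w + 2) → −∞.
Multiplying by 2 gives -∞.

-∞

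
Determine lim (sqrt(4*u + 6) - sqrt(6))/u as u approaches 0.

√(6)/3

A 0/0 form; rationalise with √(6 + 4u) + √6. This collapses the numerator to 4u, leaving 4/(√(6 + 4u) + √6) → 4/(2√6) = √(6)/3.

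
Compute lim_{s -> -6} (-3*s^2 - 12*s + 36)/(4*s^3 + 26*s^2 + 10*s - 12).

12/65

Direct substitution gives 0/0, so factor. Both numerator and denominator have (s + 6) as a factor.
After cancelling, the expression reduces to (6 - 3*s)/(4*s^2 + 2*s - 2).
Substituting s = -6 gives 12/65.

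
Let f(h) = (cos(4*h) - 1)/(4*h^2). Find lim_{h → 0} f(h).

Direct substitution gives 0/0.
Apply L'Hôpital: lim (-4*sin(4*h))/(8*h), still 0/0.
After 2 applications of L'Hôpital's rule the quotient is (-16*cos(4*h))/(8); substituting h = 0 gives -2.

-2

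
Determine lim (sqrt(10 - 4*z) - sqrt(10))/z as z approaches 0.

-√(10)/5

Substitution gives 0/0. Multiply numerator and denominator by the conjugate √(10 - 4z) + √10.
The numerator becomes (10 - 4z) − 10 = -4z, so the expression simplifies to -4/(√(10 - 4z) + √10).
Letting z → 0 gives -4/(2√10) = -√(10)/5.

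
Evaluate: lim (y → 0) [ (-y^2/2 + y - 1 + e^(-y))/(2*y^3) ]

Direct substitution gives 0/0.
Apply L'Hôpital: lim (-y + 1 - e^(-y))/(6*y^2), still 0/0.
Apply L'Hôpital: lim (-1 + e^(-y))/(12*y), still 0/0.
After 3 applications of L'Hôpital's rule the quotient is (-e^(-y))/(12); substituting y = 0 gives -1/12.

-1/12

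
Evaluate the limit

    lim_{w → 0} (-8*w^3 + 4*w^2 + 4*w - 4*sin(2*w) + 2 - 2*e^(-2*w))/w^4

Substitution gives 0/0; apply L'Hôpital's rule 4 times.
After differentiating numerator and denominator 4 times the quotient is (-64*sin(2*w) - 32*e^(-2*w))/(24); at w = 0 this is -4/3.

-4/3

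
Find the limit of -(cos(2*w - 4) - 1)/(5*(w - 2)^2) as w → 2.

Direct substitution gives 0/0.
Apply L'Hôpital: lim (-2*sin(2*w - 4))/(20 - 10*w), still 0/0.
After 2 applications of L'Hôpital's rule the quotient is (-4*cos(2*w - 4))/(-10); substituting w = 2 gives 2/5.

2/5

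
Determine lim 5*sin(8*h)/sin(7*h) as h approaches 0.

Substitution gives 0/0.
Divide numerator and denominator by h: sin(8h)/h → 8 and sin(7h)/h → 7, so the limit is 5·8/7 = 40/7.

40/7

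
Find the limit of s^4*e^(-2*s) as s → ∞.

0

Write as s^4/e^{2s}, an ∞/∞ form.
Exponential growth dominates any polynomial, so repeated L'Hôpital (or the standard result) gives 0.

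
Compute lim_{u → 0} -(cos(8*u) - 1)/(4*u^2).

Direct substitution gives 0/0.
Apply L'Hôpital: lim (-8*sin(8*u))/(-8*u), still 0/0.
After 2 applications of L'Hôpital's rule the quotient is (-64*cos(8*u))/(-8); substituting u = 0 gives 8.

8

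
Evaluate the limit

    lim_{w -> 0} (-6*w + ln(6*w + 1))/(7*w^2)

-18/7

Direct substitution gives 0/0.
Apply L'Hôpital: lim (-6 + 6/(6*w + 1))/(14*w), still 0/0.
After 2 applications of L'Hôpital's rule the quotient is (-36/(6*w + 1)^2)/(14); substituting w = 0 gives -18/7.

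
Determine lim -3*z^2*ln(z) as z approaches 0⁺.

0

This is a 0·(−∞) form. Rewrite as -3·ln(z) / z^(−2) and apply L'Hôpital:
the derivative quotient is -3·(1/z) / (−2·z^(−3)) = (3/2)·z^2 → 0.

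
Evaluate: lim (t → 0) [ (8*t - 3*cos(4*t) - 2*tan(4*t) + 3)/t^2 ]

Substitution gives 0/0 (the numerator vanishes to order 2).
Expand each term to order t^2: the coefficient of t^2 in -2·tan(4t) is 0 and in -3·cos(4t) is 24.
Lower-order terms cancel with the polynomial part, so the numerator is (24)·t^2 + o(t^2), and the limit is (24)/(1) = 24.

24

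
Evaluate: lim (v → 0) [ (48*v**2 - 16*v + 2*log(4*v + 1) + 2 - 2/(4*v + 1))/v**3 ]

Substitution gives 0/0 (the numerator vanishes to order 3).
Expand each term to order v^3: the coefficient of v^3 in 2·ln(1 + 4v) is 128/3 and in -2·1/(1 + 4v) is 128.
Lower-order terms cancel with the polynomial part, so the numerator is (512/3)·v^3 + o(v^3), and the limit is (512/3)/(1) = 512/3.

512/3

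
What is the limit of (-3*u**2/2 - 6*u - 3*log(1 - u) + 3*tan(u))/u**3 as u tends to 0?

2

Substitution gives 0/0 (the numerator vanishes to order 3).
Expand each term to order u^3: the coefficient of u^3 in 3·tan(u) is 1 and in -3·ln(1 - u) is 1.
Lower-order terms cancel with the polynomial part, so the numerator is (2)·u^3 + o(u^3), and the limit is (2)/(1) = 2.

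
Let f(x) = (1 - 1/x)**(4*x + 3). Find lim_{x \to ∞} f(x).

e^(-4)

Write it as [(1 - 1/x)^x]^(4) · (1 - 1/x)^(3). The bracketed term tends to e^(-1) and the second factor to 1, so the limit is e^(-4).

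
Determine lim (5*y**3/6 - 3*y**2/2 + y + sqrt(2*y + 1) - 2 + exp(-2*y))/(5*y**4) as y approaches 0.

Substitution gives 0/0 (the numerator vanishes to order 4).
Expand each term to order y^4: the coefficient of y^4 in √(1 + 2y) is -5/8 and in e^(-2y) is 2/3.
Lower-order terms cancel with the polynomial part, so the numerator is (1/24)·y^4 + o(y^4), and the limit is (1/24)/(5) = 1/120.

1/120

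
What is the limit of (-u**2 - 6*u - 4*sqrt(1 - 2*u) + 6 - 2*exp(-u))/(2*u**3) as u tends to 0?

Substitution gives 0/0; apply L'Hôpital's rule 3 times.
After differentiating numerator and denominator 3 times the quotient is (2*e^(-u) + 12/(1 - 2*u)^(5/2))/(12); at u = 0 this is 7/6.

7/6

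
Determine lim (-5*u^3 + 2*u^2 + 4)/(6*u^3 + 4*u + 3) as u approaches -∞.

Numerator and denominator both have degree 3.
Dividing every term by u^3, all lower-order terms vanish and the limit is the ratio of leading coefficients, -5/(6) = -5/6.

-5/6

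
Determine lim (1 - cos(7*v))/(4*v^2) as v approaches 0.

Substitution gives 0/0.
Use (1 − cos u)/u² → 1/2 with u = 7v: the limit is 7²/(2·4) = 49/8.

49/8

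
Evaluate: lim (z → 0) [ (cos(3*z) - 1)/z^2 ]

Direct substitution gives 0/0.
Apply L'Hôpital: lim (-3*sin(3*z))/(2*z), still 0/0.
After 2 applications of L'Hôpital's rule the quotient is (-9*cos(3*z))/(2); substituting z = 0 gives -9/2.

-9/2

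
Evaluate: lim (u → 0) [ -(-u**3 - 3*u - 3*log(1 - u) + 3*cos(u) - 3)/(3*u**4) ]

-7/24

Substitution gives 0/0 (the numerator vanishes to order 4).
Expand each term to order u^4: the coefficient of u^4 in 3·cos(u) is 1/8 and in -3·ln(1 - u) is 3/4.
Lower-order terms cancel with the polynomial part, so the numerator is (7/8)·u^4 + o(u^4), and the limit is (7/8)/(-3) = -7/24.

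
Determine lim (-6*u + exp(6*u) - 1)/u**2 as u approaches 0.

18

Direct substitution gives 0/0.
Apply L'Hôpital: lim (6*e^(6*u) - 6)/(2*u), still 0/0.
After 2 applications of L'Hôpital's rule the quotient is (36*e^(6*u))/(2); substituting u = 0 gives 18.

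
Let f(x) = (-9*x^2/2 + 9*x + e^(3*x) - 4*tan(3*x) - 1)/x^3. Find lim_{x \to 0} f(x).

Substitution gives 0/0 (the numerator vanishes to order 3).
Expand each term to order x^3: the coefficient of x^3 in -4·tan(3x) is -36 and in e^(3x) is 9/2.
Lower-order terms cancel with the polynomial part, so the numerator is (-63/2)·x^3 + o(x^3), and the limit is (-63/2)/(1) = -63/2.

-63/2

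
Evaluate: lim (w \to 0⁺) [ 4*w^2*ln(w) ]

0

This is a 0·(−∞) form. Rewrite as 4·ln(w) / w^(−2) and apply L'Hôpital:
the derivative quotient is 4·(1/w) / (−2·w^(−3)) = (-4/2)·w^2 → 0.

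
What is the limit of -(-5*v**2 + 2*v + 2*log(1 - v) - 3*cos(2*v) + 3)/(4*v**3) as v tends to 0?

1/6

Substitution gives 0/0 (the numerator vanishes to order 3).
Expand each term to order v^3: the coefficient of v^3 in -3·cos(2v) is 0 and in 2·ln(1 - v) is -2/3.
Lower-order terms cancel with the polynomial part, so the numerator is (-2/3)·v^3 + o(v^3), and the limit is (-2/3)/(-4) = 1/6.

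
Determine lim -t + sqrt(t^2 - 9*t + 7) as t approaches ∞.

An ∞ − ∞ form. Rationalising with the conjugate, the difference becomes (-9t + 7) / (√(t^2 - 9*t + 7) + t).
For large t the denominator behaves like 2·t, so the quotient tends to -9/2 = -9/2.

-9/2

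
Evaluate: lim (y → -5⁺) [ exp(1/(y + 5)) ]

∞

As y → -5⁺, 1/(y + 5) → +∞, so e^(1/(y + 5)) → ∞.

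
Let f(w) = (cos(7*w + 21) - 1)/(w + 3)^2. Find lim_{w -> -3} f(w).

Direct substitution gives 0/0.
Apply L'Hôpital: lim (-7*sin(7*w + 21))/(2*w + 6), still 0/0.
After 2 applications of L'Hôpital's rule the quotient is (-49*cos(7*w + 21))/(2); substituting w = -3 gives -49/2.

-49/2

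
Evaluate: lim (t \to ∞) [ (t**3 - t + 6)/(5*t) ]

∞

The numerator has higher degree (3 > 1); the quotient behaves like (1/(5))·t^2 for large |t|.
As t → +∞ this diverges to ∞.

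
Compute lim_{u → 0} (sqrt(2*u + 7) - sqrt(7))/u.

A 0/0 form; rationalise with √(7 + 2u) + √7. This collapses the numerator to 2u, leaving 2/(√(7 + 2u) + √7) → 2/(2√7) = √(7)/7.

√(7)/7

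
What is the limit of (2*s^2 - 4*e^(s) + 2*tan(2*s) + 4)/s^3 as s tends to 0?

Substitution gives 0/0 (the numerator vanishes to order 3).
Expand each term to order s^3: the coefficient of s^3 in 2·tan(2s) is 16/3 and in -4·e^(s) is -2/3.
Lower-order terms cancel with the polynomial part, so the numerator is (14/3)·s^3 + o(s^3), and the limit is (14/3)/(1) = 14/3.

14/3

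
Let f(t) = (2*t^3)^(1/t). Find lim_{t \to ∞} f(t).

Base → ∞ and exponent → 0: an ∞^0 form.
Take logs: (1/t)·ln(2·t^3) = (ln 2 + 3·ln t)/t → 0.
So the limit is e^0 = 1.

1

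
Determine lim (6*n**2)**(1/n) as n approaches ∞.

1

Base → ∞ and exponent → 0: an ∞^0 form.
Take logs: (1/n)·ln(6·n^2) = (ln 6 + 2·ln n)/n → 0.
So the limit is e^0 = 1.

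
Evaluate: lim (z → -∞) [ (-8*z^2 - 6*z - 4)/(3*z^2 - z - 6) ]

-8/3

Numerator and denominator both have degree 2.
Dividing every term by z^2, all lower-order terms vanish and the limit is the ratio of leading coefficients, -8/(3) = -8/3.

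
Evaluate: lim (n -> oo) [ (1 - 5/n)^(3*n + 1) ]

Let L be the limit and take ln: ln L = lim (3n + 1)·ln(1 - 5/n) = lim (3n + 1)·(-5/n + O(1/n²)) = -15.
Hence L = e^(-15).

e^(-15)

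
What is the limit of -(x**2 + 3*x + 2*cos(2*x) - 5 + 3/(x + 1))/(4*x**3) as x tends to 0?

3/4

Substitution gives 0/0; apply L'Hôpital's rule 3 times.
After differentiating numerator and denominator 3 times the quotient is (16*sin(2*x) - 18/(x + 1)^4)/(-24); at x = 0 this is 3/4.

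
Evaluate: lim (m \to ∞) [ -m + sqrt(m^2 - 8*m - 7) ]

-4

An ∞ − ∞ form. Rationalising with the conjugate, the difference becomes (-8m - 7) / (√(m^2 - 8*m - 7) + m).
For large m the denominator behaves like 2·m, so the quotient tends to -8/2 = -4.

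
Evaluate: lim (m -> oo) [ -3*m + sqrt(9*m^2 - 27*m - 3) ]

An ∞ − ∞ form. Rationalising with the conjugate, the difference becomes (-27m - 3) / (√(9*m^2 - 27*m - 3) + 3m).
For large m the denominator behaves like 2·3m, so the quotient tends to -27/6 = -9/2.

-9/2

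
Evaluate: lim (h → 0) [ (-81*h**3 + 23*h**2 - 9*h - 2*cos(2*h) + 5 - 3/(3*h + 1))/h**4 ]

-733/3

Substitution gives 0/0 (the numerator vanishes to order 4).
Expand each term to order h^4: the coefficient of h^4 in -2·cos(2h) is -4/3 and in -3·1/(1 + 3h) is -243.
Lower-order terms cancel with the polynomial part, so the numerator is (-733/3)·h^4 + o(h^4), and the limit is (-733/3)/(1) = -733/3.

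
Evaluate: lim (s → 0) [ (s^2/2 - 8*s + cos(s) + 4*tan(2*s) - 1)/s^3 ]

Substitution gives 0/0; apply L'Hôpital's rule 3 times.
After differentiating numerator and denominator 3 times the quotient is (sin(s) + 192*tan(2*s)^4 + 256*tan(2*s)^2 + 64)/(6); at s = 0 this is 32/3.

32/3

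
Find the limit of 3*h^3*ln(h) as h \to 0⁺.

This is a 0·(−∞) form. Rewrite as 3·ln(h) / h^(−3) and apply L'Hôpital:
the derivative quotient is 3·(1/h) / (−3·h^(−4)) = (-3/3)·h^3 → 0.

0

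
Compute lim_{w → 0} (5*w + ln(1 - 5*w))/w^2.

Direct substitution gives 0/0.
Apply L'Hôpital: lim (5 - 5/(1 - 5*w))/(2*w), still 0/0.
After 2 applications of L'Hôpital's rule the quotient is (-25/(1 - 5*w)^2)/(2); substituting w = 0 gives -25/2.

-25/2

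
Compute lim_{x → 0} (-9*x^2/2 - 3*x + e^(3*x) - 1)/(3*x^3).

3/2

Direct substitution gives 0/0.
Apply L'Hôpital: lim (-9*x + 3*e^(3*x) - 3)/(9*x^2), still 0/0.
Apply L'Hôpital: lim (9*e^(3*x) - 9)/(18*x), still 0/0.
After 3 applications of L'Hôpital's rule the quotient is (27*e^(3*x))/(18); substituting x = 0 gives 3/2.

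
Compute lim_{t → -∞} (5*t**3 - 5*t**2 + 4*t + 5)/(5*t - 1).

∞

The numerator has higher degree (3 > 1); the quotient behaves like (5/(5))·t^2 for large |t|.
As t → −∞ this diverges to ∞.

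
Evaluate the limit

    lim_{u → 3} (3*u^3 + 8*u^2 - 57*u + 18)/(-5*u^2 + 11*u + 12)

Since u = 3 makes numerator and denominator zero, (u - 3) divides both.
Cancelling it gives (3*u^2 + 17*u - 6)/(-5*u - 4); now plug in u = 3 to get -72/19.

-72/19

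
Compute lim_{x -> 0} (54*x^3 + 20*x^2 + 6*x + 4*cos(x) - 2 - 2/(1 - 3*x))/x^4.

Substitution gives 0/0 (the numerator vanishes to order 4).
Expand each term to order x^4: the coefficient of x^4 in -2·1/(1 - 3x) is -162 and in 4·cos(x) is 1/6.
Lower-order terms cancel with the polynomial part, so the numerator is (-971/6)·x^4 + o(x^4), and the limit is (-971/6)/(1) = -971/6.

-971/6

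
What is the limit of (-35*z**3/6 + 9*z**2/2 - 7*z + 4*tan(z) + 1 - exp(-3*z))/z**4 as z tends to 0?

-27/8

Substitution gives 0/0 (the numerator vanishes to order 4).
Expand each term to order z^4: the coefficient of z^4 in −e^(-3z) is -27/8 and in 4·tan(z) is 0.
Lower-order terms cancel with the polynomial part, so the numerator is (-27/8)·z^4 + o(z^4), and the limit is (-27/8)/(1) = -27/8.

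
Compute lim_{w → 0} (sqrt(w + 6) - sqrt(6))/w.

√(6)/12

A 0/0 form; rationalise with √(6 + w) + √6. This collapses the numerator to w, leaving 1/(√(6 + w) + √6) → 1/(2√6) = √(6)/12.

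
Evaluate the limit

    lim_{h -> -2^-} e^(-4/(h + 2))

As h → -2⁻, -4/(h + 2) → +∞, so e^(-4/(h + 2)) → ∞.

∞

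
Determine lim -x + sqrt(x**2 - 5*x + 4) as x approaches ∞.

An ∞ − ∞ form. Rationalising with the conjugate, the difference becomes (-5x + 4) / (√(x^2 - 5*x + 4) + x).
For large x the denominator behaves like 2·x, so the quotient tends to -5/2 = -5/2.

-5/2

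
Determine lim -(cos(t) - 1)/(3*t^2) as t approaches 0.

Direct substitution gives 0/0.
Apply L'Hôpital: lim (-sin(t))/(-6*t), still 0/0.
After 2 applications of L'Hôpital's rule the quotient is (-cos(t))/(-6); substituting t = 0 gives 1/6.

1/6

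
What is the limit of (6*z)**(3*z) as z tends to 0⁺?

1

Base → 0⁺ and exponent → 0⁺: a 0^0 form.
Take logs: 3z·ln(6z). This is 0·(−∞); rewriting as ln(6z)/(1/(3z)) and applying L'Hôpital gives 0.
Hence the limit is e^0 = 1.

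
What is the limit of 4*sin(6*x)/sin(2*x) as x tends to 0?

Substitution gives 0/0.
Divide numerator and denominator by x: sin(6x)/x → 6 and sin(2x)/x → 2, so the limit is 4·6/2 = 12.

12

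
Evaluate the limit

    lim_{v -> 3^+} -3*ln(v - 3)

∞

As v → 3⁺, v - 3 → 0⁺ and ln(v - 3) → −∞.
Multiplying by -3 gives ∞.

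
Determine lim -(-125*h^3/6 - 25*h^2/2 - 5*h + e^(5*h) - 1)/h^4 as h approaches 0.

Direct substitution gives 0/0.
Apply L'Hôpital: lim (-125*h^2/2 - 25*h + 5*e^(5*h) - 5)/(-4*h^3), still 0/0.
Apply L'Hôpital: lim (-125*h + 25*e^(5*h) - 25)/(-12*h^2), still 0/0.
Apply L'Hôpital: lim (125*e^(5*h) - 125)/(-24*h), still 0/0.
After 4 applications of L'Hôpital's rule the quotient is (625*e^(5*h))/(-24); substituting h = 0 gives -625/24.

-625/24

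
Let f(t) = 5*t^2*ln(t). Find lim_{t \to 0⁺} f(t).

0

This is a 0·(−∞) form. Rewrite as 5·ln(t) / t^(−2) and apply L'Hôpital:
the derivative quotient is 5·(1/t) / (−2·t^(−3)) = (-5/2)·t^2 → 0.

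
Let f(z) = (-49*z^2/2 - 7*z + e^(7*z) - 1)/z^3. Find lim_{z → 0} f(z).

Direct substitution gives 0/0.
Apply L'Hôpital: lim (-49*z + 7*e^(7*z) - 7)/(3*z^2), still 0/0.
Apply L'Hôpital: lim (49*e^(7*z) - 49)/(6*z), still 0/0.
After 3 applications of L'Hôpital's rule the quotient is (343*e^(7*z))/(6); substituting z = 0 gives 343/6.

343/6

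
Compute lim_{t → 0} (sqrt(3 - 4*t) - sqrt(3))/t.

-2*√(3)/3

A 0/0 form; rationalise with √(3 - 4t) + √3. This collapses the numerator to -4t, leaving -4/(√(3 - 4t) + √3) → -4/(2√3) = -2*√(3)/3.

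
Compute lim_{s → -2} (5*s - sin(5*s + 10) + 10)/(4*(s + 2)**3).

Direct substitution gives 0/0.
Apply L'Hôpital: lim (5 - 5*cos(5*s + 10))/(12*(s + 2)^2), still 0/0.
Apply L'Hôpital: lim (25*sin(5*s + 10))/(24*s + 48), still 0/0.
After 3 applications of L'Hôpital's rule the quotient is (125*cos(5*s + 10))/(24); substituting s = -2 gives 125/24.

125/24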